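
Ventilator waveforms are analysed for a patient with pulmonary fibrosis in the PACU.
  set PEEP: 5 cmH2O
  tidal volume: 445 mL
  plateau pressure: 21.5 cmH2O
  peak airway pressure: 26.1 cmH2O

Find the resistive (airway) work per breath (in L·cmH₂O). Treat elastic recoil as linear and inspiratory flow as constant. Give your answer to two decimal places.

With constant inspiratory flow the resistive pressure is constant at PIP − Pplat = 26.1 − 21.5 = 4.6 cmH2O, so resistive work = 4.6 × 0.445 = 2.047 L·cmH2O.

2.05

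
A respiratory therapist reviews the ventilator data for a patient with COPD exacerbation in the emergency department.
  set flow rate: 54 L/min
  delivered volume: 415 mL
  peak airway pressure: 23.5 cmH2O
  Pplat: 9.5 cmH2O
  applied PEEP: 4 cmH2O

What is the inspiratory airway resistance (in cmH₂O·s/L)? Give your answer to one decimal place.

15.6

Flow: 54 L/min ÷ 60 = 0.9 L/s.
Raw = (PIP − Pplat) / flow = (23.5 − 9.5) / 0.9 = 14.0 / 0.9 = 15.556 cmH2O·s/L.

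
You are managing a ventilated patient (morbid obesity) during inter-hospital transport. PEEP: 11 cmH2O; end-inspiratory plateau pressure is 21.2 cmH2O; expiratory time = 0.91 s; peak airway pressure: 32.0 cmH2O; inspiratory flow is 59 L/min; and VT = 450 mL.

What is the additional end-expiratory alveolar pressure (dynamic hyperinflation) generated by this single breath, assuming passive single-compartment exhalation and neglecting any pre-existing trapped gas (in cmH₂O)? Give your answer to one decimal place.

1.6

Flow: 59 L/min ÷ 60 = 0.9833 L/s.
R = (PIP − Pplat)/V̇ = (32.0 − 21.2) / 0.9833 = 10.8/0.9833 = 10.983 cmH2O·s/L.
C = Vt/(Pplat − PEEP) = 450.0 / (21.2 − 11) = 450.0/10.2 = 44.118 mL/cmH2O.
τ = R × C = 10.983 × 0.04412 L/cmH2O = 0.4846 s.
Fraction remaining = e^(−Te/τ) = e^(−0.91/0.4846) = 0.1529; trapped volume = 450.0 × 0.1529 = 68.805 mL.
Additional alveolar pressure from trapping ≈ V_trapped / C = 68.805 / 44.118 = 1.56 cmH2O.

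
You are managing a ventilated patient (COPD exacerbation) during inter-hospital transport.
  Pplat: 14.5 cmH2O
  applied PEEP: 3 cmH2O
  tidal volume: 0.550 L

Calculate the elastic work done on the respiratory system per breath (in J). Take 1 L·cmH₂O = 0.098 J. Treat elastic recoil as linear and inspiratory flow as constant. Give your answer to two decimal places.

Elastic work ≈ ½ × (Pplat − PEEP) × Vt = 0.5 × (14.5 − 3) × 0.550 L = 0.5 × 11.5 × 0.550 = 3.163 L·cmH2O.
× 0.098 J/(L·cmH2O) → 0.31 J.

0.31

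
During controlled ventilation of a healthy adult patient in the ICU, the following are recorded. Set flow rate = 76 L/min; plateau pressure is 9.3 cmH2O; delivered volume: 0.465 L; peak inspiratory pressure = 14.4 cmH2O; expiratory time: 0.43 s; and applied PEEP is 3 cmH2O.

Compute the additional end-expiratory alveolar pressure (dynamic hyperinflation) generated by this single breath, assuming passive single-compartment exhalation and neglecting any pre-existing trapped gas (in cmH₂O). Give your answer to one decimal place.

1.5

Flow: 76 L/min ÷ 60 = 1.2667 L/s.
R = (PIP − Pplat)/V̇ = (14.4 − 9.3) / 1.2667 = 5.1/1.2667 = 4.026 cmH2O·s/L.
C = Vt/(Pplat − PEEP) = 465.0 / (9.3 − 3) = 465.0/6.3 = 73.81 mL/cmH2O.
τ = R × C = 4.026 × 0.07381 L/cmH2O = 0.2972 s.
Fraction remaining = e^(−Te/τ) = e^(−0.43/0.2972) = 0.2353; trapped volume = 465.0 × 0.2353 = 109.41 mL.
Additional alveolar pressure from trapping ≈ V_trapped / C = 109.41 / 73.81 = 1.482 cmH2O.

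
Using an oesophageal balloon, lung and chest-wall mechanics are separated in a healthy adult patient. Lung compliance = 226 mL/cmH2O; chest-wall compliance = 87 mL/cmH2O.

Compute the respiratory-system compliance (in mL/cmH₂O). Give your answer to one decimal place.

Lung and chest wall are elastances in series: 1/Crs = 1/CL + 1/Ccw.
1/Crs = 1/226 + 1/87 = 0.01592.
Crs = 62.814 mL/cmH2O.

62.8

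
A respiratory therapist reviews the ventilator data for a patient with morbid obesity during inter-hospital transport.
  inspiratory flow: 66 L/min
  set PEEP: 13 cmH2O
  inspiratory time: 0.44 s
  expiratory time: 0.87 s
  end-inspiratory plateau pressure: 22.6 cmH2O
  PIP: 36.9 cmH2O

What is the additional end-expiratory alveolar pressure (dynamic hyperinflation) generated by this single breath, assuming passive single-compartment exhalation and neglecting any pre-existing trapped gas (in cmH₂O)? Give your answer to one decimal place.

Flow: 66 L/min ÷ 60 = 1.1 L/s.
Vt = flow × Ti = 1.1 L/s × 0.44 s × 1000 mL/L = 484.0 mL.
R = (PIP − Pplat)/V̇ = (36.9 − 22.6) / 1.1 = 14.3/1.1 = 13.0 cmH2O·s/L.
C = Vt/(Pplat − PEEP) = 484.0 / (22.6 − 13) = 484.0/9.6 = 50.417 mL/cmH2O.
τ = R × C = 13.0 × 0.05042 L/cmH2O = 0.6555 s.
Fraction remaining = e^(−Te/τ) = e^(−0.87/0.6555) = 0.2652; trapped volume = 484.0 × 0.2652 = 128.36 mL.
Additional alveolar pressure from trapping ≈ V_trapped / C = 128.36 / 50.417 = 2.546 cmH2O.

2.5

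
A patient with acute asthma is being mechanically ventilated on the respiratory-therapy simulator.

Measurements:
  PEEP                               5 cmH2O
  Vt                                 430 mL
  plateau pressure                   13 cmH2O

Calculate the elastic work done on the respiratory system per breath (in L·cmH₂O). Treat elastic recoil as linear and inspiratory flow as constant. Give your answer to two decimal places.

Elastic work ≈ ½ × (Pplat − PEEP) × Vt = 0.5 × (13 − 5) × 0.430 L = 0.5 × 8.0 × 0.430 = 1.72 L·cmH2O.

1.72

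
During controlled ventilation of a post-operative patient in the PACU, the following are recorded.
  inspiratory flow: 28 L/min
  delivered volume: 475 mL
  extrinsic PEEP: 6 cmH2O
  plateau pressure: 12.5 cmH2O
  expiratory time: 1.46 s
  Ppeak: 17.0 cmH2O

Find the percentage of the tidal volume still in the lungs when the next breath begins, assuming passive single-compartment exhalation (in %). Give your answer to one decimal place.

12.6

Flow: 28 L/min ÷ 60 = 0.4667 L/s.
R = (PIP − Pplat)/V̇ = (17.0 − 12.5) / 0.4667 = 4.5/0.4667 = 9.642 cmH2O·s/L.
C = Vt/(Pplat − PEEP) = 475.0 / (12.5 − 6) = 475.0/6.5 = 73.077 mL/cmH2O.
τ = R × C = 9.642 × 0.07308 L/cmH2O = 0.7046 s.
Fraction remaining at end-expiration = e^(−Te/τ) = e^(−1.46/0.7046) = 0.1259 → 12.59%.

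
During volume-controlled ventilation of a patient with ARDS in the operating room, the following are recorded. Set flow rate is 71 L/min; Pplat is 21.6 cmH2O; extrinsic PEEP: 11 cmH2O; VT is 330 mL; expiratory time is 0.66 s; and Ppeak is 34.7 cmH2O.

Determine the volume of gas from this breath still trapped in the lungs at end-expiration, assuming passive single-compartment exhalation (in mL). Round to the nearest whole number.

49

Flow: 71 L/min ÷ 60 = 1.1833 L/s.
R = (PIP − Pplat)/V̇ = (34.7 − 21.6) / 1.1833 = 13.1/1.1833 = 11.071 cmH2O·s/L.
C = Vt/(Pplat − PEEP) = 330.0 / (21.6 − 11) = 330.0/10.6 = 31.132 mL/cmH2O.
τ = R × C = 11.071 × 0.03113 L/cmH2O = 0.3446 s.
Fraction remaining = e^(−Te/τ) = e^(−0.66/0.3446) = 0.1473.
Trapped volume = 330.0 × 0.1473 = 48.609 mL.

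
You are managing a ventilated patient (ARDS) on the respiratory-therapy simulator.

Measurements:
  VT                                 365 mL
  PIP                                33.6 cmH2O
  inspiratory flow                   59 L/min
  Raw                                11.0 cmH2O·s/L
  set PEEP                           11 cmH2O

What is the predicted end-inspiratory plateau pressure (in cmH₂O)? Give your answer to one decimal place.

22.8

Flow: 59 L/min ÷ 60 = 0.9833 L/s.
Pplat = PIP − Raw × flow = 33.6 − 11.0 × 0.9833 = 33.6 − 10.816 = 22.784 cmH2O.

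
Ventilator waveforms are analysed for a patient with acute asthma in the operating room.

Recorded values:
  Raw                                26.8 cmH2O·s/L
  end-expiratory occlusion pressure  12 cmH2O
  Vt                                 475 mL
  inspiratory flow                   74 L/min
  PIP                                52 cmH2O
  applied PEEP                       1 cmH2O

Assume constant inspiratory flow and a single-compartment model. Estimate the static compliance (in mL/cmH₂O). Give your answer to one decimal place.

Flow: 74 L/min ÷ 60 = 1.2333 L/s.
Total PEEP = 12 cmH2O (set 1 + intrinsic 11); this is the baseline alveolar pressure.
Equation of motion (constant flow): PIP = Vt/C + R·V̇ + PEEP.
Vt/C = PIP − R·V̇ − PEEP = 52 − 26.8×1.2333 − 12 = 52 − 33.052 − 12 = 6.948 cmH2O.
C = Vt / 6.948 = 475 / 6.948 = 68.365 mL/cmH2O.

68.4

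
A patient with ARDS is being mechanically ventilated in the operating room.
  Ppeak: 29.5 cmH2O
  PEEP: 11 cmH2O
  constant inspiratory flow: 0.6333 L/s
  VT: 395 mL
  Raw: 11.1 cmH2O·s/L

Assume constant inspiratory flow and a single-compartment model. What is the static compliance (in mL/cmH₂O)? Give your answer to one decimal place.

34.4

Equation of motion (constant flow): PIP = Vt/C + R·V̇ + PEEP.
Vt/C = PIP − R·V̇ − PEEP = 29.5 − 11.1×0.6333 − 11 = 29.5 − 7.03 − 11 = 11.47 cmH2O.
C = Vt / 11.47 = 395 / 11.47 = 34.438 mL/cmH2O.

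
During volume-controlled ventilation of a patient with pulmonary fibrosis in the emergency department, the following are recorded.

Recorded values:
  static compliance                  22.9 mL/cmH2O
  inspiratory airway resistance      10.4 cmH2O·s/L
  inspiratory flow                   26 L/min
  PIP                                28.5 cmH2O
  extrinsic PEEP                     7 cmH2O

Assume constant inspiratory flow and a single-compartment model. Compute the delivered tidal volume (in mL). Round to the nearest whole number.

389

Flow: 26 L/min ÷ 60 = 0.4333 L/s.
Equation of motion (constant flow): PIP = Vt/C + R·V̇ + PEEP.
Vt/C = PIP − R·V̇ − PEEP = 28.5 − 4.506 − 7 = 16.994 cmH2O.
Vt = C × 16.994 = 22.9 × 16.994 = 389.16 mL.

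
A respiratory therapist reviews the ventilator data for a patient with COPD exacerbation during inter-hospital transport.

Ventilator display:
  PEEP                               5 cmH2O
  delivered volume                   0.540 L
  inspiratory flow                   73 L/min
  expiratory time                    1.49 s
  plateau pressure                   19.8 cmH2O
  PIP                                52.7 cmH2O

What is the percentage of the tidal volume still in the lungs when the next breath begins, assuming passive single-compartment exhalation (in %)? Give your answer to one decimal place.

Flow: 73 L/min ÷ 60 = 1.2167 L/s.
R = (PIP − Pplat)/V̇ = (52.7 − 19.8) / 1.2167 = 32.9/1.2167 = 27.04 cmH2O·s/L.
C = Vt/(Pplat − PEEP) = 540.0 / (19.8 − 5) = 540.0/14.8 = 36.486 mL/cmH2O.
τ = R × C = 27.04 × 0.03649 L/cmH2O = 0.9867 s.
Fraction remaining at end-expiration = e^(−Te/τ) = e^(−1.49/0.9867) = 0.2209 → 22.09%.

22.1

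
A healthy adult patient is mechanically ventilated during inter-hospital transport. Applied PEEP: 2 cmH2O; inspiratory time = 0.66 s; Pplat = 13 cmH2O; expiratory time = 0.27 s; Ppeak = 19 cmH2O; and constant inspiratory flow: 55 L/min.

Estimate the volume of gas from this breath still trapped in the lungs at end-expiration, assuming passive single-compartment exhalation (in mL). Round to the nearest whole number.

286

Flow: 55 L/min ÷ 60 = 0.9167 L/s.
Vt = flow × Ti = 0.9167 L/s × 0.66 s × 1000 mL/L = 605.02 mL.
R = (PIP − Pplat)/V̇ = (19 − 13) / 0.9167 = 6.0/0.9167 = 6.545 cmH2O·s/L.
C = Vt/(Pplat − PEEP) = 605.02 / (13 − 2) = 605.02/11.0 = 55.002 mL/cmH2O.
τ = R × C = 6.545 × 0.055 L/cmH2O = 0.36 s.
Fraction remaining = e^(−Te/τ) = e^(−0.27/0.36) = 0.4724.
Trapped volume = 605.02 × 0.4724 = 285.81 mL.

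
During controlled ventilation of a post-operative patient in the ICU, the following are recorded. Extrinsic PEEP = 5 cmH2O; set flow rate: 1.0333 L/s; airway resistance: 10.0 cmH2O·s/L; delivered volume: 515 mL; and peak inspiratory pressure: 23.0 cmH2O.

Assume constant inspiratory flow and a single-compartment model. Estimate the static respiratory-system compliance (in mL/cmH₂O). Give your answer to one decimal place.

67.2

Equation of motion (constant flow): PIP = Vt/C + R·V̇ + PEEP.
Vt/C = PIP − R·V̇ − PEEP = 23.0 − 10.0×1.0333 − 5 = 23.0 − 10.333 − 5 = 7.667 cmH2O.
C = Vt / 7.667 = 515 / 7.667 = 67.171 mL/cmH2O.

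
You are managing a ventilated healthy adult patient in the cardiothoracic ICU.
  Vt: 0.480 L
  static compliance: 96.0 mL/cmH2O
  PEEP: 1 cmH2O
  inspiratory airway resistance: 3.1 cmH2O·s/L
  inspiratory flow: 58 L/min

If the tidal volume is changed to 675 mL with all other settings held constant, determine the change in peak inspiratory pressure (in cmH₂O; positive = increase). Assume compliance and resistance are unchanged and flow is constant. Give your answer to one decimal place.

2.0

PIP = Vt/C + R·V̇ + PEEP (constant-flow equation of motion).
Only the elastic term changes: ΔPIP = ΔVt / C = (675 − 480) / 96.0 = 2.031 cmH2O.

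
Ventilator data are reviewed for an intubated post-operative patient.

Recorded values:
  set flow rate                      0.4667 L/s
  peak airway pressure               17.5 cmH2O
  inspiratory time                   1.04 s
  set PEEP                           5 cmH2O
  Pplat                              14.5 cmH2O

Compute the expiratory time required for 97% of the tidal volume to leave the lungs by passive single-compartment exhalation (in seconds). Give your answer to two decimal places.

1.15

Vt = flow × Ti = 0.4667 L/s × 1.04 s × 1000 mL/L = 485.37 mL.
R = (PIP − Pplat)/V̇ = (17.5 − 14.5) / 0.4667 = 3.0/0.4667 = 6.428 cmH2O·s/L.
C = Vt/(Pplat − PEEP) = 485.37 / (14.5 − 5) = 485.37/9.5 = 51.092 mL/cmH2O.
τ = R × C = 6.428 × 0.05109 L/cmH2O = 0.3284 s.
t = −τ·ln(1 − 0.97) = −0.3284·ln(0.03) = 1.152 s.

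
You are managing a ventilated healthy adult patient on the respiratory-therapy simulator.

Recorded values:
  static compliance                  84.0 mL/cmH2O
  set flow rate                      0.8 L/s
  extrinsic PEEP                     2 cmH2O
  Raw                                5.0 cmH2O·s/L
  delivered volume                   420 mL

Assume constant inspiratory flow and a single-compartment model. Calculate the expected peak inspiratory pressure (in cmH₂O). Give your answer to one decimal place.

11.0

Equation of motion (constant flow): PIP = Vt/C + R·V̇ + PEEP.
PIP = 420/84.0 + 5.0×0.8 + 2 = 5.0 + 4.0 + 2 = 11.0 cmH2O.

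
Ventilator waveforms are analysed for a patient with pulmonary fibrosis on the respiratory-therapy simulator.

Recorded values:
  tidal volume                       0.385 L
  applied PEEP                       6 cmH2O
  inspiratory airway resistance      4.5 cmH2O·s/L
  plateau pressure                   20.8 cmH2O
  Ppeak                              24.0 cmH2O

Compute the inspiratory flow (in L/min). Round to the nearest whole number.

43

flow = (PIP − Pplat) / Raw = (24.0 − 20.8) / 4.5 = 0.7111 L/s × 60 = 42.666 L/min.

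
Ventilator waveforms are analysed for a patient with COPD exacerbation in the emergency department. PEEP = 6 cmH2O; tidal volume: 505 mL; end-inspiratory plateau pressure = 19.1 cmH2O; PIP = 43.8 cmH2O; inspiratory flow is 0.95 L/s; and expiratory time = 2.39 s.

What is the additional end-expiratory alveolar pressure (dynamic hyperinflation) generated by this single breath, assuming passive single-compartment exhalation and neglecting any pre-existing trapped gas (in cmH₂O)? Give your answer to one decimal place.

1.2

R = (PIP − Pplat)/V̇ = (43.8 − 19.1) / 0.95 = 24.7/0.95 = 26.0 cmH2O·s/L.
C = Vt/(Pplat − PEEP) = 505.0 / (19.1 − 6) = 505.0/13.1 = 38.55 mL/cmH2O.
τ = R × C = 26.0 × 0.03855 L/cmH2O = 1.002 s.
Fraction remaining = e^(−Te/τ) = e^(−2.39/1.002) = 0.09207; trapped volume = 505.0 × 0.09207 = 46.495 mL.
Additional alveolar pressure from trapping ≈ V_trapped / C = 46.495 / 38.55 = 1.206 cmH2O.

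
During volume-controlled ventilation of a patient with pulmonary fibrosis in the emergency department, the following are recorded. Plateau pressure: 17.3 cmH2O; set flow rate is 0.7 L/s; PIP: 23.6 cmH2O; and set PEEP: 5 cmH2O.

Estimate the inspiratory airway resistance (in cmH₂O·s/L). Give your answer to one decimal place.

9.0

Raw = (PIP − Pplat) / flow = (23.6 − 17.3) / 0.7 = 6.3 / 0.7 = 9.0 cmH2O·s/L.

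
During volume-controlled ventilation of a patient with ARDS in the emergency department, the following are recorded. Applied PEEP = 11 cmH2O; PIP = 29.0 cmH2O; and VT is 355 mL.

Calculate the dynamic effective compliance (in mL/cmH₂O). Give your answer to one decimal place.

19.7

Dynamic compliance = Vt / (PIP − PEEP) = 355 / (29.0 − 11) = 355 / 18.0 = 19.722 mL/cmH2O.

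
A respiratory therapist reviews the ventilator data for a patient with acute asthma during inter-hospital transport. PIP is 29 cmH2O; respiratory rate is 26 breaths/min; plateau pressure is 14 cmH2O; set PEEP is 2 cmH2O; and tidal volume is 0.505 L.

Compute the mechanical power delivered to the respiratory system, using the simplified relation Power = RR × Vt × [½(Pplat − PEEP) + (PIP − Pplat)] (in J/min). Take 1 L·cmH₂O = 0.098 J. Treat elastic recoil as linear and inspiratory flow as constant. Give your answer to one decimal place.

27.0

Per-breath work = Vt × [½(Pplat−PEEP) + (PIP−Pplat)] = 0.505 × [0.5×12.0 + 15.0] = 0.505 × 21.0 = 10.605 L·cmH2O.
Power = 26 × 10.605 = 275.73 L·cmH2O/min.
× 0.098 J/(L·cmH2O) → 27.022 J/min.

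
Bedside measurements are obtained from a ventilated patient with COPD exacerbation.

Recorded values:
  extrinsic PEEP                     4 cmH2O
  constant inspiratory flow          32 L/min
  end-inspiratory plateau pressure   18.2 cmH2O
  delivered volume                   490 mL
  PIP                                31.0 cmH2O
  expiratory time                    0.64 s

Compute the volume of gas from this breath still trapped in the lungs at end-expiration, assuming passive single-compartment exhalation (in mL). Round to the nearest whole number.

Flow: 32 L/min ÷ 60 = 0.5333 L/s.
R = (PIP − Pplat)/V̇ = (31.0 − 18.2) / 0.5333 = 12.8/0.5333 = 24.002 cmH2O·s/L.
C = Vt/(Pplat − PEEP) = 490.0 / (18.2 − 4) = 490.0/14.2 = 34.507 mL/cmH2O.
τ = R × C = 24.002 × 0.03451 L/cmH2O = 0.8283 s.
Fraction remaining = e^(−Te/τ) = e^(−0.64/0.8283) = 0.4618.
Trapped volume = 490.0 × 0.4618 = 226.28 mL.

226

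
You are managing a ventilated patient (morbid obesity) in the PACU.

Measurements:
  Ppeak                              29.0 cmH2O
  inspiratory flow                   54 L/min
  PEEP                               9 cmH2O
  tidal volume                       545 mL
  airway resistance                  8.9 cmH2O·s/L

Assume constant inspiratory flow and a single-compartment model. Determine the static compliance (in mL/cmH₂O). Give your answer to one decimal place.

45.5

Flow: 54 L/min ÷ 60 = 0.9 L/s.
Equation of motion (constant flow): PIP = Vt/C + R·V̇ + PEEP.
Vt/C = PIP − R·V̇ − PEEP = 29.0 − 8.9×0.9 − 9 = 29.0 − 8.01 − 9 = 11.99 cmH2O.
C = Vt / 11.99 = 545 / 11.99 = 45.455 mL/cmH2O.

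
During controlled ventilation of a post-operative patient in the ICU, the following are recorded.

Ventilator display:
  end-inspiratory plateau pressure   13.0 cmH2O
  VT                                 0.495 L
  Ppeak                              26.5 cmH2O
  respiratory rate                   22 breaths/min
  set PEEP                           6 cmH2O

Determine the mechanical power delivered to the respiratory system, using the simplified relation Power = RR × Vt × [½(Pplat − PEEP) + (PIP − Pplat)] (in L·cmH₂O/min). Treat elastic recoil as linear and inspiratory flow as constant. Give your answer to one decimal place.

Per-breath work = Vt × [½(Pplat−PEEP) + (PIP−Pplat)] = 0.495 × [0.5×7.0 + 13.5] = 0.495 × 17.0 = 8.415 L·cmH2O.
Power = 22 × 8.415 = 185.13 L·cmH2O/min.

185.1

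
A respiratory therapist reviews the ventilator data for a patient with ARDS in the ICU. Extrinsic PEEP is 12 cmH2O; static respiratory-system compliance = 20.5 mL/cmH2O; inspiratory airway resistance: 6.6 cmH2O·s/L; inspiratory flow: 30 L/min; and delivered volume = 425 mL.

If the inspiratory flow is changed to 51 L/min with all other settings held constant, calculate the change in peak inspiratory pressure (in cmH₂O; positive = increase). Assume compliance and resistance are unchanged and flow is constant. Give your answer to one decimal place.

Flow: 30 L/min ÷ 60 = 0.5 L/s.
New flow: 51 L/min ÷ 60 = 0.85 L/s.
PIP = Vt/C + R·V̇ + PEEP (constant-flow equation of motion).
Only the resistive term changes: ΔPIP = R × ΔV̇ = 6.6 × (0.85 − 0.5) = 6.6 × 0.35 = 2.31 cmH2O.

2.3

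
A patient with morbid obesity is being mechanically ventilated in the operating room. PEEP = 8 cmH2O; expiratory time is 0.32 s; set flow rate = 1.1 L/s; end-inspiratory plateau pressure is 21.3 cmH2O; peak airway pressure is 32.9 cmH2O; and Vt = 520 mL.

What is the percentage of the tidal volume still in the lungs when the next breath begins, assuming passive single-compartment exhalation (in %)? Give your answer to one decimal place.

R = (PIP − Pplat)/V̇ = (32.9 − 21.3) / 1.1 = 11.6/1.1 = 10.545 cmH2O·s/L.
C = Vt/(Pplat − PEEP) = 520.0 / (21.3 − 8) = 520.0/13.3 = 39.098 mL/cmH2O.
τ = R × C = 10.545 × 0.0391 L/cmH2O = 0.4123 s.
Fraction remaining at end-expiration = e^(−Te/τ) = e^(−0.32/0.4123) = 0.4602 → 46.02%.

46.0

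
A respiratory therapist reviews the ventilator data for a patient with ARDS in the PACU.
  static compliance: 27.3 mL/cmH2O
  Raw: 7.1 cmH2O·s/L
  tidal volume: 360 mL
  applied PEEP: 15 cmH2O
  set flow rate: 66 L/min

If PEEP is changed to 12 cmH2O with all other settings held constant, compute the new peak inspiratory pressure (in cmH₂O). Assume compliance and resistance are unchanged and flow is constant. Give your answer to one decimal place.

Flow: 66 L/min ÷ 60 = 1.1 L/s.
PIP = Vt/C + R·V̇ + PEEP (constant-flow equation of motion).
Only the baseline term changes: ΔPIP = ΔPEEP = 12 − 15 = -3.0 cmH2O.
Original PIP = 360/27.3 + 7.1×1.1 + 15 = 35.997 cmH2O; new PIP = 35.997 + (-3.0) = 32.997 cmH2O.

33.0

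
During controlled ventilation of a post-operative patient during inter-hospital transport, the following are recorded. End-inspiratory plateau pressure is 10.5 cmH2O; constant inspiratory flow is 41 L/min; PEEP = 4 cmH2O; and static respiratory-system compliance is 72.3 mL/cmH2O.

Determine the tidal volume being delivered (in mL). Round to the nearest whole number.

470

Vt = Cstat × (Pplat − PEEP) = 72.3 × (10.5 − 4) = 72.3 × 6.5 = 469.95 mL.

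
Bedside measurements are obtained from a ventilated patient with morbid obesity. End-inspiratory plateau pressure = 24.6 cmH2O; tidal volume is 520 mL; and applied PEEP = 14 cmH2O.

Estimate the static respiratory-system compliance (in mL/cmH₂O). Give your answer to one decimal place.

49.1

Cstat = Vt / (Pplat − PEEP) = 520 / (24.6 − 14) = 520 / 10.6 = 49.057 mL/cmH2O.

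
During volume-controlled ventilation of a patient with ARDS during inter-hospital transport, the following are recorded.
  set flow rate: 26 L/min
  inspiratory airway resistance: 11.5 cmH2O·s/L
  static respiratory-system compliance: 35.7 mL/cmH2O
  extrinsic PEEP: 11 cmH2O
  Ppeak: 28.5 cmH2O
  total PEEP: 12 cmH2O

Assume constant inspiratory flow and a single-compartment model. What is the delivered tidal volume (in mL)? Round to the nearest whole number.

Flow: 26 L/min ÷ 60 = 0.4333 L/s.
Total PEEP = 12 cmH2O (set 11 + intrinsic 1); this is the baseline alveolar pressure.
Equation of motion (constant flow): PIP = Vt/C + R·V̇ + PEEP.
Vt/C = PIP − R·V̇ − PEEP = 28.5 − 4.983 − 12 = 11.517 cmH2O.
Vt = C × 11.517 = 35.7 × 11.517 = 411.16 mL.

411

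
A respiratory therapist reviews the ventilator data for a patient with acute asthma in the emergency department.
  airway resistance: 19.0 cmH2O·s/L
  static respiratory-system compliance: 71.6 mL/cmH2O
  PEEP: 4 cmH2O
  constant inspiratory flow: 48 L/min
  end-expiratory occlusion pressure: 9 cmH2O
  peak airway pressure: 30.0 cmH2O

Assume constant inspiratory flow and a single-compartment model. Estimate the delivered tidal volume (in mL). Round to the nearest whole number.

415

Flow: 48 L/min ÷ 60 = 0.8 L/s.
Total PEEP = 9 cmH2O (set 4 + intrinsic 5); this is the baseline alveolar pressure.
Equation of motion (constant flow): PIP = Vt/C + R·V̇ + PEEP.
Vt/C = PIP − R·V̇ − PEEP = 30.0 − 15.2 − 9 = 5.8 cmH2O.
Vt = C × 5.8 = 71.6 × 5.8 = 415.28 mL.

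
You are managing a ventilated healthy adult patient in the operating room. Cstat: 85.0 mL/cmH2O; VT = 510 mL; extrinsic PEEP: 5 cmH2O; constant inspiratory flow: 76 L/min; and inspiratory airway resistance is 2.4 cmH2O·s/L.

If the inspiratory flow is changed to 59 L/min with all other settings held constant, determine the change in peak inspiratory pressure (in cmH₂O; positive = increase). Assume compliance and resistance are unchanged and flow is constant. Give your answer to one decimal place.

Flow: 76 L/min ÷ 60 = 1.2667 L/s.
New flow: 59 L/min ÷ 60 = 0.9833 L/s.
PIP = Vt/C + R·V̇ + PEEP (constant-flow equation of motion).
Only the resistive term changes: ΔPIP = R × ΔV̇ = 2.4 × (0.9833 − 1.2667) = 2.4 × -0.2834 = -0.6802 cmH2O.

-0.7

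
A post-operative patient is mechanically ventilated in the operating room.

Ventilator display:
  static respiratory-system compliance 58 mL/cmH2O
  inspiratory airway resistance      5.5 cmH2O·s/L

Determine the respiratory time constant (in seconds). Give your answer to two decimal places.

0.32

τ = R × C = 5.5 × 58 mL/cmH2O = 5.5 × 0.058 L/cmH2O = 0.319 s.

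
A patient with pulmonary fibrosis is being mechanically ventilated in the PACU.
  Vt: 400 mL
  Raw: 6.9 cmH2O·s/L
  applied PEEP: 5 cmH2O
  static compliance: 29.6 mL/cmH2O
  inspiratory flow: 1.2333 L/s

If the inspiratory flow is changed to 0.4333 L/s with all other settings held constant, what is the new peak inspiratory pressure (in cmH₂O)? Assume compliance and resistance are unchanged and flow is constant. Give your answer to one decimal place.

21.5

PIP = Vt/C + R·V̇ + PEEP (constant-flow equation of motion).
Only the resistive term changes: ΔPIP = R × ΔV̇ = 6.9 × (0.4333 − 1.2333) = 6.9 × -0.8 = -5.52 cmH2O.
Original PIP = 400/29.6 + 6.9×1.2333 + 5 = 27.023 cmH2O; new PIP = 27.023 + (-5.52) = 21.503 cmH2O.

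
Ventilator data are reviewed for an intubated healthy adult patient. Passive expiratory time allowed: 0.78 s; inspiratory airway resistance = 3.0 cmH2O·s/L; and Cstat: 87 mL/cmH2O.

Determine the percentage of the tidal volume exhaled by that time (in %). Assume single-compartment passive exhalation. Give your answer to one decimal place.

95.0

τ = R × C = 3.0 × 87 mL/cmH2O = 3.0 × 0.087 L/cmH2O = 0.261 s.
Passive exhalation: V(t)/V₀ = e^(−t/τ) = e^(−0.78/0.261) = 0.05036.
Fraction exhaled = 1 − 0.05036 = 0.9496 → 94.96%.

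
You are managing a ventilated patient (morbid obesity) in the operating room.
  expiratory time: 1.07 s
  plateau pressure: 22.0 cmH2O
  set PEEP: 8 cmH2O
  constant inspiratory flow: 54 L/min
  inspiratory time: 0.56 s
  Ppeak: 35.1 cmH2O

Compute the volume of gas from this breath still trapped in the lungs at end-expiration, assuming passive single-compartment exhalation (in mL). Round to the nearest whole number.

65

Flow: 54 L/min ÷ 60 = 0.9 L/s.
Vt = flow × Ti = 0.9 L/s × 0.56 s × 1000 mL/L = 504.0 mL.
R = (PIP − Pplat)/V̇ = (35.1 − 22.0) / 0.9 = 13.1/0.9 = 14.556 cmH2O·s/L.
C = Vt/(Pplat − PEEP) = 504.0 / (22.0 − 8) = 504.0/14.0 = 36.0 mL/cmH2O.
τ = R × C = 14.556 × 0.036 L/cmH2O = 0.524 s.
Fraction remaining = e^(−Te/τ) = e^(−1.07/0.524) = 0.1298.
Trapped volume = 504.0 × 0.1298 = 65.419 mL.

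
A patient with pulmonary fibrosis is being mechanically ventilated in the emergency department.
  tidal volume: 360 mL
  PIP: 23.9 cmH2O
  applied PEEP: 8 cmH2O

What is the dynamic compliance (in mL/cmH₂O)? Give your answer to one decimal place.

22.6

Dynamic compliance = Vt / (PIP − PEEP) = 360 / (23.9 − 8) = 360 / 15.9 = 22.642 mL/cmH2O.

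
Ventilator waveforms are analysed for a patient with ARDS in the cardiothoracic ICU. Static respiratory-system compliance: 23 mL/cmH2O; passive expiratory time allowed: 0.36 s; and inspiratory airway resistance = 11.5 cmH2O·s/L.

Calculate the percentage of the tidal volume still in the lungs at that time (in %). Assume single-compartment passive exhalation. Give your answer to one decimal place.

τ = R × C = 11.5 × 23 mL/cmH2O = 11.5 × 0.023 L/cmH2O = 0.2645 s.
Passive exhalation: V(t)/V₀ = e^(−t/τ) = e^(−0.36/0.2645) = 0.2564.
Fraction remaining = 0.2564 → 25.64%.

25.6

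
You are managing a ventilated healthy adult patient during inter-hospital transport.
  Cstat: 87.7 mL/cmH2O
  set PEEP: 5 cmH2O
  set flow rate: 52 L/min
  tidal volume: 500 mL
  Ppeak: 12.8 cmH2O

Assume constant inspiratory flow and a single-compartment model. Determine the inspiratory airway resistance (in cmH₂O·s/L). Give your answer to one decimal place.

2.4

Flow: 52 L/min ÷ 60 = 0.8667 L/s.
Equation of motion (constant flow): PIP = Vt/C + R·V̇ + PEEP.
R·V̇ = PIP − Vt/C − PEEP = 12.8 − 500/87.7 − 5 = 12.8 − 5.701 − 5 = 2.099 cmH2O.
R = 2.099 / 0.8667 = 2.422 cmH2O·s/L.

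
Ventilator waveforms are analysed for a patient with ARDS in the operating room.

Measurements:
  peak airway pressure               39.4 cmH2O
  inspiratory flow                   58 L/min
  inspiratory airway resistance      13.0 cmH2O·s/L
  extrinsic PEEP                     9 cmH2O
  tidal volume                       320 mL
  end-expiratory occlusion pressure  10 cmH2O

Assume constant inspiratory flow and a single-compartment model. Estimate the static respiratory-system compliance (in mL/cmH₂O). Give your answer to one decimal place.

Flow: 58 L/min ÷ 60 = 0.9667 L/s.
Total PEEP = 10 cmH2O (set 9 + intrinsic 1); this is the baseline alveolar pressure.
Equation of motion (constant flow): PIP = Vt/C + R·V̇ + PEEP.
Vt/C = PIP − R·V̇ − PEEP = 39.4 − 13.0×0.9667 − 10 = 39.4 − 12.567 − 10 = 16.833 cmH2O.
C = Vt / 16.833 = 320 / 16.833 = 19.01 mL/cmH2O.

19.0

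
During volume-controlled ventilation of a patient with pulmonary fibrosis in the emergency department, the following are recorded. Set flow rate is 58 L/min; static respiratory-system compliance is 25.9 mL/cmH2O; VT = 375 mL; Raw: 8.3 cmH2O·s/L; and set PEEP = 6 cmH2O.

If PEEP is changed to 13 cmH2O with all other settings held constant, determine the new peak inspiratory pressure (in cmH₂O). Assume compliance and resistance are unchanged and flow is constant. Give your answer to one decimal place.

35.5

Flow: 58 L/min ÷ 60 = 0.9667 L/s.
PIP = Vt/C + R·V̇ + PEEP (constant-flow equation of motion).
Only the baseline term changes: ΔPIP = ΔPEEP = 13 − 6 = 7.0 cmH2O.
Original PIP = 375/25.9 + 8.3×0.9667 + 6 = 28.502 cmH2O; new PIP = 28.502 + (7.0) = 35.502 cmH2O.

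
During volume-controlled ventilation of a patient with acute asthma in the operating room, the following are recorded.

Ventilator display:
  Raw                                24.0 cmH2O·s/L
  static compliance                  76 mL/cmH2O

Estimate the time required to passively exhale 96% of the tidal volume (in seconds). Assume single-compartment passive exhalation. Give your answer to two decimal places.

5.87

τ = R × C = 24.0 × 76 mL/cmH2O = 24.0 × 0.076 L/cmH2O = 1.824 s.
Exhaled fraction f = 1 − e^(−t/τ) → t = −τ·ln(1 − f) = −1.824·ln(0.04) = 5.871 s.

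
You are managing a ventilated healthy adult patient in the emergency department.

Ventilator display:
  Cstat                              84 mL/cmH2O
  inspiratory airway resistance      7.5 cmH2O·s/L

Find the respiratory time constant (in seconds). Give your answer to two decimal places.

τ = R × C = 7.5 × 84 mL/cmH2O = 7.5 × 0.084 L/cmH2O = 0.63 s.

0.63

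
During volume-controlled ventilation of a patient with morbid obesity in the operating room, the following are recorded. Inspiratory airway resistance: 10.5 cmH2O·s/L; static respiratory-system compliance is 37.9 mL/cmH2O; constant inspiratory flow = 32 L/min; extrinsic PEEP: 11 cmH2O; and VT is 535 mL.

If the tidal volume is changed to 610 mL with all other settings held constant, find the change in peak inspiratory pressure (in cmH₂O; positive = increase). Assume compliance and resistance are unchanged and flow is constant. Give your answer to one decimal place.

2.0

PIP = Vt/C + R·V̇ + PEEP (constant-flow equation of motion).
Only the elastic term changes: ΔPIP = ΔVt / C = (610 − 535) / 37.9 = 1.979 cmH2O.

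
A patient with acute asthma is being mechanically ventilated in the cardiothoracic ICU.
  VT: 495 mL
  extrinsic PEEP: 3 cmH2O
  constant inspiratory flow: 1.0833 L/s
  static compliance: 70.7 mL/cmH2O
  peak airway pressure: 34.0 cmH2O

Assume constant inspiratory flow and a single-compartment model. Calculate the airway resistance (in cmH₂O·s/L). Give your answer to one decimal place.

Equation of motion (constant flow): PIP = Vt/C + R·V̇ + PEEP.
R·V̇ = PIP − Vt/C − PEEP = 34.0 − 495/70.7 − 3 = 34.0 − 7.001 − 3 = 23.999 cmH2O.
R = 23.999 / 1.0833 = 22.154 cmH2O·s/L.

22.2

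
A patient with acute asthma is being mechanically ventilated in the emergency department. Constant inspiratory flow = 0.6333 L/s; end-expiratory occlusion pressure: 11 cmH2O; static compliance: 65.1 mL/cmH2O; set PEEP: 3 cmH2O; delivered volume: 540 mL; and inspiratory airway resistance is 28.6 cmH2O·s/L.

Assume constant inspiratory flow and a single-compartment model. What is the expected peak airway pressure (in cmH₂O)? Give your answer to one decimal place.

Total PEEP = 11 cmH2O (set 3 + intrinsic 8); this is the baseline alveolar pressure.
Equation of motion (constant flow): PIP = Vt/C + R·V̇ + PEEP.
PIP = 540/65.1 + 28.6×0.6333 + 11 = 8.295 + 18.112 + 11 = 37.407 cmH2O.

37.4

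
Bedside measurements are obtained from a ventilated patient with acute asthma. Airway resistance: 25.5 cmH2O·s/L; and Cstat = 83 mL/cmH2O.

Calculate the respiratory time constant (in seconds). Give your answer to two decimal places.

2.12

τ = R × C = 25.5 × 83 mL/cmH2O = 25.5 × 0.083 L/cmH2O = 2.117 s.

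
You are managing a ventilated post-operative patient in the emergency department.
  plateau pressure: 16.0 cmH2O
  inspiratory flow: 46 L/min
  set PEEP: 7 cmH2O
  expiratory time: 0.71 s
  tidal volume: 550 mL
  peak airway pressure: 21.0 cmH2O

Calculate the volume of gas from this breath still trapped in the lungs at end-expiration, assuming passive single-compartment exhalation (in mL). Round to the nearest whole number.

Flow: 46 L/min ÷ 60 = 0.7667 L/s.
R = (PIP − Pplat)/V̇ = (21.0 − 16.0) / 0.7667 = 5.0/0.7667 = 6.521 cmH2O·s/L.
C = Vt/(Pplat − PEEP) = 550.0 / (16.0 − 7) = 550.0/9.0 = 61.111 mL/cmH2O.
τ = R × C = 6.521 × 0.06111 L/cmH2O = 0.3985 s.
Fraction remaining = e^(−Te/τ) = e^(−0.71/0.3985) = 0.1684.
Trapped volume = 550.0 × 0.1684 = 92.62 mL.

93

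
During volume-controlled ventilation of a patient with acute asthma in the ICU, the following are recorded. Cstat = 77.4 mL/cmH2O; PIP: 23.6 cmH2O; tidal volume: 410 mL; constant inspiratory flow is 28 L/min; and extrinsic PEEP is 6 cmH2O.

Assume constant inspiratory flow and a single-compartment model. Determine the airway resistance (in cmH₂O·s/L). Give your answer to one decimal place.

Flow: 28 L/min ÷ 60 = 0.4667 L/s.
Equation of motion (constant flow): PIP = Vt/C + R·V̇ + PEEP.
R·V̇ = PIP − Vt/C − PEEP = 23.6 − 410/77.4 − 6 = 23.6 − 5.297 − 6 = 12.303 cmH2O.
R = 12.303 / 0.4667 = 26.362 cmH2O·s/L.

26.4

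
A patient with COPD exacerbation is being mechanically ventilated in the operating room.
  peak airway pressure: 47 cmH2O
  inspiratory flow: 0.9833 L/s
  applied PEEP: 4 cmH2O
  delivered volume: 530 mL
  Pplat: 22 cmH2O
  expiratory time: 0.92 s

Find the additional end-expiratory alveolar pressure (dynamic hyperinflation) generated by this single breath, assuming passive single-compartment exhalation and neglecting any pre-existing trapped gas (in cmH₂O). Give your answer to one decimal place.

R = (PIP − Pplat)/V̇ = (47 − 22) / 0.9833 = 25.0/0.9833 = 25.425 cmH2O·s/L.
C = Vt/(Pplat − PEEP) = 530.0 / (22 − 4) = 530.0/18.0 = 29.444 mL/cmH2O.
τ = R × C = 25.425 × 0.02944 L/cmH2O = 0.7485 s.
Fraction remaining = e^(−Te/τ) = e^(−0.92/0.7485) = 0.2925; trapped volume = 530.0 × 0.2925 = 155.03 mL.
Additional alveolar pressure from trapping ≈ V_trapped / C = 155.03 / 29.444 = 5.265 cmH2O.

5.3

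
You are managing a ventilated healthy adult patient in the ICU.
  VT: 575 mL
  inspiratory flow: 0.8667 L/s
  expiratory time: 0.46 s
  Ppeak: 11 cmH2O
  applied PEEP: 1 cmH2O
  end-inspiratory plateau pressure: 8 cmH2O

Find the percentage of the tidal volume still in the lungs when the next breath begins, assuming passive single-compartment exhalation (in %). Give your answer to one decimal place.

R = (PIP − Pplat)/V̇ = (11 − 8) / 0.8667 = 3.0/0.8667 = 3.461 cmH2O·s/L.
C = Vt/(Pplat − PEEP) = 575.0 / (8 − 1) = 575.0/7.0 = 82.143 mL/cmH2O.
τ = R × C = 3.461 × 0.08214 L/cmH2O = 0.2843 s.
Fraction remaining at end-expiration = e^(−Te/τ) = e^(−0.46/0.2843) = 0.1983 → 19.83%.

19.8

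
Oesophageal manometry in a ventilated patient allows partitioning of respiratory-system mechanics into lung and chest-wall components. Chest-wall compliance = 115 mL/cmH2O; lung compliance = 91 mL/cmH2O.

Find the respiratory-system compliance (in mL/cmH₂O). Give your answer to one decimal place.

Lung and chest wall are elastances in series: 1/Crs = 1/CL + 1/Ccw.
1/Crs = 1/91 + 1/115 = 0.01968.
Crs = 50.813 mL/cmH2O.

50.8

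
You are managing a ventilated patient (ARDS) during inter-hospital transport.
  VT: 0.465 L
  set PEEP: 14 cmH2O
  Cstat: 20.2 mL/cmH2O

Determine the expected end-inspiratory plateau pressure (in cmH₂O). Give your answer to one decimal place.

Pplat = PEEP + Vt / Cstat = 14 + 465 / 20.2 = 14 + 23.02 = 37.02 cmH2O.

37.0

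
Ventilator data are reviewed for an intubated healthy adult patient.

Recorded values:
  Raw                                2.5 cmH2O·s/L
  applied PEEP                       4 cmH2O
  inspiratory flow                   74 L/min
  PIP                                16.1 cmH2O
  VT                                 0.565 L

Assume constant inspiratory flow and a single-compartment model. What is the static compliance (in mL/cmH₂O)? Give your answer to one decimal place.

Flow: 74 L/min ÷ 60 = 1.2333 L/s.
Equation of motion (constant flow): PIP = Vt/C + R·V̇ + PEEP.
Vt/C = PIP − R·V̇ − PEEP = 16.1 − 2.5×1.2333 − 4 = 16.1 − 3.083 − 4 = 9.017 cmH2O.
C = Vt / 9.017 = 565 / 9.017 = 62.659 mL/cmH2O.

62.7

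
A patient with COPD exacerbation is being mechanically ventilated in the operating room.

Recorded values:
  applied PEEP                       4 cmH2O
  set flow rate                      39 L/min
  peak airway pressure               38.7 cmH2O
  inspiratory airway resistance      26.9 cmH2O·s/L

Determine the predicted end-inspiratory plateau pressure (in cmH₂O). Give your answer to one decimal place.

Flow: 39 L/min ÷ 60 = 0.65 L/s.
Pplat = PIP − Raw × flow = 38.7 − 26.9 × 0.65 = 38.7 − 17.485 = 21.215 cmH2O.

21.2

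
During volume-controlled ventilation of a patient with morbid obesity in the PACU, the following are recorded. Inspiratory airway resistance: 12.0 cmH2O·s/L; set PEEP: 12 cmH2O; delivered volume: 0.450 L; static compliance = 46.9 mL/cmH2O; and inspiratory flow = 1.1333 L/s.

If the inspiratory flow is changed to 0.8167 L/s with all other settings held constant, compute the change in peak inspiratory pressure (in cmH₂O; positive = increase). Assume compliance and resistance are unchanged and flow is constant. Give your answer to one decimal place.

-3.8

PIP = Vt/C + R·V̇ + PEEP (constant-flow equation of motion).
Only the resistive term changes: ΔPIP = R × ΔV̇ = 12.0 × (0.8167 − 1.1333) = 12.0 × -0.3166 = -3.799 cmH2O.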